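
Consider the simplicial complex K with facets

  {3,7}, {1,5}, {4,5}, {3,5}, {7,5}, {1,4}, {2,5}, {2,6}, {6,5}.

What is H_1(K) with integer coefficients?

H_1 = Z^3.

We work with the vertex ordering 1 < 2 < 3 < 4 < 5 < 6 < 7. The simplices of K, each written with vertices in increasing order, are:

  0-simplices (7): [1], [2], [3], [4], [5], [6], [7]
  1-simplices (9): [1,4], [1,5], [2,5], [2,6], [3,5], [3,7], [4,5], [5,6], [5,7]

so the chain groups are C_0 ≅ Z^7, C_1 ≅ Z^9.

∂_1: C_1 → C_0 is given by ∂[p,q] = [q] − [p].
The resulting 7×9 matrix has rank 6, and its Smith normal form has invariant factors (1,1,1,1,1,1).

Now H_k = ker ∂_k / im ∂_{k+1}, so:

  H_1: rank ker ∂_1 − rank ∂_2 = (9 − 6) − 0 = 3, and there is no ∂_2, so H_1 = Z^3.

(K is a triangulation of a wedge of 3 circles.)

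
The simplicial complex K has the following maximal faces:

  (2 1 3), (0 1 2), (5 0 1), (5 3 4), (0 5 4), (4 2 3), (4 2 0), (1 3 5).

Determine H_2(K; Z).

H_2 ≅ Z.

Fix the vertex order 0 < 1 < 2 < 3 < 4 < 5 and write every simplex with vertices in increasing order. Then dim K = 2 and the simplices of K are:

  0-simplices (6): [0], [1], [2], [3], [4], [5]
  1-simplices (12): [0,1], [0,2], [0,4], [0,5], [1,2], [1,3], [1,5], [2,3], [2,4], [3,4], [3,5], [4,5]
  2-simplices (8): [0,1,2], [0,1,5], [0,2,4], [0,4,5], [1,2,3], [1,3,5], [2,3,4], [3,4,5]

so the chain groups are C_0 ≅ Z^6, C_1 ≅ Z^12, C_2 ≅ Z^8.

Boundary ∂_1: C_1 → C_0 maps an edge to its endpoints' difference, ∂[p,q] = q − p.
The resulting 6×12 matrix has rank 5, and its Smith normal form has invariant factors (1,1,1,1,1).

Boundary ∂_2: C_2 → C_1 acts by ∂[p,q,r] = [q,r] − [p,r] + [p,q]. For instance
  ∂[3,4,5] = [4,5] − [3,5] + [3,4],
  ∂[0,1,2] = [1,2] − [0,2] + [0,1].
As a 12×8 matrix over Z this has rank 7, with invariant factors (1,1,1,1,1,1,1).

From H_k ≅ ker(∂_k) / im(∂_{k+1}) we obtain:

  H_2: rank ker ∂_2 − rank ∂_3 = (8 − 7) − 0 = 1, and there is no ∂_3, so H_2 = Z.

(K is a triangulation of the 2-sphere S^2.)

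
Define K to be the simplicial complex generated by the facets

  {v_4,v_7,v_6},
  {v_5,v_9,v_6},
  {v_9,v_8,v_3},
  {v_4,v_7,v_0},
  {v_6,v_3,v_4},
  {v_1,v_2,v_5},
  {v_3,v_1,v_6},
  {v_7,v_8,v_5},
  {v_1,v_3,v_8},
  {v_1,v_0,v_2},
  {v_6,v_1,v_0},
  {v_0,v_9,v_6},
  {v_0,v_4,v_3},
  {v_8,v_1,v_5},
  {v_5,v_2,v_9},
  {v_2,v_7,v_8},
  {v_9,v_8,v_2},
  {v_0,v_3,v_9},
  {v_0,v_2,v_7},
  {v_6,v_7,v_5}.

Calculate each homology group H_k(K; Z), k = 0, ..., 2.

Take the total order v_0 < v_1 < v_2 < v_3 < v_4 < v_5 < v_6 < v_7 < v_8 < v_9 on the vertex set. Then K (dimension 2) consists of the simplices:

  0-simplices (10): [v_0], [v_1], [v_2], [v_3], [v_4], [v_5], [v_6], [v_7], [v_8], [v_9]
  1-simplices (30): (30 of them)
  2-simplices (20): (20 of them)

so the chain groups are C_0 ≅ Z^10, C_1 ≅ Z^30, C_2 ≅ Z^20.

Boundary ∂_1: C_1 → C_0 maps an edge to its endpoints' difference, ∂[p,q] = q − p. For instance
  ∂[v_6,v_7] = [v_7] − [v_6].
This gives a 10×30 integer matrix of rank 9; reducing to Smith normal form yields diagonal entries (1,1,1,1,1,1,1,1,1).

∂_2: C_2 → C_1 maps a triangle to the signed sum of its edges. For instance
  ∂[v_1,v_3,v_8] = [v_3,v_8] − [v_1,v_8] + [v_1,v_3],
  ∂[v_2,v_5,v_9] = [v_5,v_9] − [v_2,v_9] + [v_2,v_5].
The 30×20 boundary matrix has rank 20 and Smith normal form diag(1,1,1,1,1,1,1,1,1,1,1,1,1,1,1,1,1,1,1,2).

Reading off H_k = ker ∂_k / im ∂_{k+1}:

  H_0: rank C_0 − rank ∂_1 = 10 − 9 = 1, and the invariant factors of ∂_1 are all 1, so H_0 = Z.
  H_1: rank ker ∂_1 − rank ∂_2 = (30 − 9) − 20 = 1, and ∂_2 has invariant factor 2 > 1, so H_1 = Z ⊕ Z/2.
  H_2: rank ker ∂_2 − rank ∂_3 = (20 − 20) − 0 = 0, and there is no ∂_3, so H_2 = 0.

(K is a triangulation of the Klein bottle.)

H_0 = Z,  H_1 = Z ⊕ Z/2,  H_2 = 0.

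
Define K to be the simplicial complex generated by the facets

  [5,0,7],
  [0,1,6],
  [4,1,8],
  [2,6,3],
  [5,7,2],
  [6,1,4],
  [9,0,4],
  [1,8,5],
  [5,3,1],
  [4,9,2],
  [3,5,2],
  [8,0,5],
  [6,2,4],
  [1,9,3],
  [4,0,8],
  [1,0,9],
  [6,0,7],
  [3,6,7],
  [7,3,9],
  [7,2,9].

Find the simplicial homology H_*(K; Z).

Take the total order 0 < 1 < 2 < 3 < 4 < 5 < 6 < 7 < 8 < 9 on the vertex set. Then K (dimension 2) consists of the simplices:

  0-simplices (10): [0], [1], [2], [3], [4], [5], [6], [7], [8], [9]
  1-simplices (30): (30 of them)
  2-simplices (20): (20 of them)

so the chain groups are C_0 ≅ Z^10, C_1 ≅ Z^30, C_2 ≅ Z^20.

∂_1: C_1 → C_0 maps an edge to its endpoints' difference, ∂[p,q] = q − p. For instance
  ∂[7,9] = [9] − [7].
The resulting 10×30 matrix has rank 9, and its Smith normal form has invariant factors (1,1,1,1,1,1,1,1,1).

The boundary map ∂_2: C_2 → C_1 sends each 2-simplex [p,q,r] to [q,r] − [p,r] + [p,q]. For instance
  ∂[0,5,7] = [5,7] − [0,7] + [0,5],
  ∂[0,6,7] = [6,7] − [0,7] + [0,6].
This gives a 30×20 integer matrix of rank 20; reducing to Smith normal form yields diagonal entries (1,1,1,1,1,1,1,1,1,1,1,1,1,1,1,1,1,1,1,2).

Computing H_k = (kernel of ∂_k) / (image of ∂_{k+1}):

  H_0: rank C_0 − rank ∂_1 = 10 − 9 = 1, and the invariant factors of ∂_1 are all 1, so H_0 ≅ Z.
  H_1: rank ker ∂_1 − rank ∂_2 = (30 − 9) − 20 = 1, and ∂_2 has invariant factor 2 > 1, so H_1 ≅ Z × Z/2.
  H_2: rank ker ∂_2 − rank ∂_3 = (20 − 20) − 0 = 0, and there is no ∂_3, so H_2 ≅ 0.

As a check, the Euler characteristic is 10 − 30 + 20 = 0, which agrees with 1 − 1 + 0 = 0.
(K is a triangulation of the Klein bottle.)

H_0 ≅ Z,  H_1 ≅ Z × Z/2,  H_2 = 0.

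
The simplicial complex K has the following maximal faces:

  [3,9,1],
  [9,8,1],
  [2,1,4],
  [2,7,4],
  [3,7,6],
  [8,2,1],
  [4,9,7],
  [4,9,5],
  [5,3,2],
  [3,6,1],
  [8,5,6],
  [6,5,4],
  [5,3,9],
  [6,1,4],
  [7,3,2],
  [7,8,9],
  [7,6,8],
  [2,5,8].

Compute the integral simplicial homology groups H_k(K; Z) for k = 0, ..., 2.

H_0 = Z,  H_1 = Z^2,  H_2 = Z.

We work with the vertex ordering 1 < 2 < 3 < 4 < 5 < 6 < 7 < 8 < 9. The simplices of K, each written with vertices in increasing order, are:

  0-simplices (9): [1], [2], [3], [4], [5], [6], [7], [8], [9]
  1-simplices (27): (27 of them)
  2-simplices (18): [1,2,4], [1,2,8], [1,3,6], [1,3,9], [1,4,6], [1,8,9], [2,3,5], [2,3,7], [2,4,7], [2,5,8], [3,5,9], [3,6,7], [4,5,6], [4,5,9], [4,7,9], [5,6,8], [6,7,8], [7,8,9]

so the chain groups are C_0 ≅ Z^9, C_1 ≅ Z^27, C_2 ≅ Z^18.

∂_1: C_1 → C_0 is given by ∂[p,q] = [q] − [p].
As a 9×27 matrix over Z this has rank 8, with invariant factors (1,1,1,1,1,1,1,1).

∂_2: C_2 → C_1 sends each 2-simplex [p,q,r] to [q,r] − [p,r] + [p,q]. For instance
  ∂[1,3,6] = [3,6] − [1,6] + [1,3],
  ∂[1,2,8] = [2,8] − [1,8] + [1,2].
This gives a 27×18 integer matrix of rank 17; reducing to Smith normal form yields diagonal entries (1,1,1,1,1,1,1,1,1,1,1,1,1,1,1,1,1).

Reading off H_k = ker ∂_k / im ∂_{k+1}:

  H_0: rank C_0 − rank ∂_1 = 9 − 8 = 1, and the invariant factors of ∂_1 are all 1, so H_0 = Z.
  H_1: rank ker ∂_1 − rank ∂_2 = (27 − 8) − 17 = 2, and the invariant factors of ∂_2 are all 1, so H_1 = Z^2.
  H_2: rank ker ∂_2 − rank ∂_3 = (18 − 17) − 0 = 1, and there is no ∂_3, so H_2 = Z.

(K is a triangulation of the torus T^2.)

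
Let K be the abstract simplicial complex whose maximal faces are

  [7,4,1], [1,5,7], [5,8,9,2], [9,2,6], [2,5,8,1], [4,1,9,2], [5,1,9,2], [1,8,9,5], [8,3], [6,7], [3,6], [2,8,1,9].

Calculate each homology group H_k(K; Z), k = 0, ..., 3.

Take the total order 1 < 2 < 3 < 4 < 5 < 6 < 7 < 8 < 9 on the vertex set. Then K (dimension 3) consists of the simplices:

  0-simplices (9): [1], [2], [3], [4], [5], [6], [7], [8], [9]
  1-simplices (21): [1,2], [1,4], [1,5], [1,7], [1,8], [1,9], [2,4], [2,5], [2,6], [2,8], [2,9], [3,6], [3,8], [4,7], [4,9], [5,7], [5,8], [5,9], [6,7], [6,9], [8,9]
  2-simplices (16): [1,2,4], [1,2,5], [1,2,8], [1,2,9], [1,4,7], [1,4,9], [1,5,7], [1,5,8], [1,5,9], [1,8,9], [2,4,9], [2,5,8], [2,5,9], [2,6,9], [2,8,9], [5,8,9]
  3-simplices (6): [1,2,4,9], [1,2,5,8], [1,2,5,9], [1,2,8,9], [1,5,8,9], [2,5,8,9]

so the chain groups are C_0 ≅ Z^9, C_1 ≅ Z^21, C_2 ≅ Z^16, C_3 ≅ Z^6.

∂_1: C_1 → C_0 is given by ∂[p,q] = [q] − [p]. For instance
  ∂[5,9] = [9] − [5].
The 9×21 boundary matrix has rank 8 and Smith normal form diag(1,1,1,1,1,1,1,1).

Boundary ∂_2: C_2 → C_1 sends each 2-simplex [p,q,r] to [q,r] − [p,r] + [p,q]. For instance
  ∂[1,2,4] = [2,4] − [1,4] + [1,2],
  ∂[2,5,8] = [5,8] − [2,8] + [2,5].
The resulting 21×16 matrix has rank 11, and its Smith normal form has invariant factors (1,1,1,1,1,1,1,1,1,1,1).

Boundary ∂_3: C_3 → C_2 sends each 3-simplex σ to the alternating sum Σ_i (−1)^i (σ with its i-th vertex removed). For instance
  ∂[1,2,5,9] = [2,5,9] − [1,5,9] + [1,2,9] − [1,2,5],
  ∂[1,2,5,8] = [2,5,8] − [1,5,8] + [1,2,8] − [1,2,5].
As a 16×6 matrix over Z this has rank 5, with invariant factors (1,1,1,1,1).

Reading off H_k = ker ∂_k / im ∂_{k+1}:

  H_0: rank C_0 − rank ∂_1 = 9 − 8 = 1, and the invariant factors of ∂_1 are all 1, so H_0 = Z.
  H_1: rank ker ∂_1 − rank ∂_2 = (21 − 8) − 11 = 2, and the invariant factors of ∂_2 are all 1, so H_1 = Z^2.
  H_2: rank ker ∂_2 − rank ∂_3 = (16 − 11) − 5 = 0, and the invariant factors of ∂_3 are all 1, so H_2 = 0.
  H_3: rank ker ∂_3 − rank ∂_4 = (6 − 5) − 0 = 1, and there is no ∂_4, so H_3 = Z.

H_0 ≅ Z,  H_1 ≅ Z^2,  H_2 = 0,  H_3 ≅ Z.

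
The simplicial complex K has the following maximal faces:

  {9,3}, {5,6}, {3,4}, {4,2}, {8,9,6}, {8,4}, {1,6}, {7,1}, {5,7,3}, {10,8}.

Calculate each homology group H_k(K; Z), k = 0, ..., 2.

H_0 = Z,  H_1 = Z^3,  H_2 = 0.

We work with the vertex ordering 1 < 2 < 3 < 4 < 5 < 6 < 7 < 8 < 9 < 10. The simplices of K, each written with vertices in increasing order, are:

  0-simplices (10): [1], [2], [3], [4], [5], [6], [7], [8], [9], [10]
  1-simplices (14): [1,6], [1,7], [2,4], [3,4], [3,5], [3,7], [3,9], [4,8], [5,6], [5,7], [6,8], [6,9], [8,9], [8,10]
  2-simplices (2): [3,5,7], [6,8,9]

Hence C_0 ≅ Z^10, C_1 ≅ Z^14, C_2 ≅ Z^2.

The boundary map ∂_1: C_1 → C_0 is given by ∂[p,q] = [q] − [p].
The resulting 10×14 matrix has rank 9, and its Smith normal form has invariant factors (1,1,1,1,1,1,1,1,1).

The boundary map ∂_2: C_2 → C_1 sends each 2-simplex [p,q,r] to [q,r] − [p,r] + [p,q]. For instance
  ∂[6,8,9] = [8,9] − [6,9] + [6,8],
  ∂[3,5,7] = [5,7] − [3,7] + [3,5].
The 14×2 boundary matrix has rank 2 and Smith normal form diag(1,1).

Reading off H_k = ker ∂_k / im ∂_{k+1}:

  H_0: rank C_0 − rank ∂_1 = 10 − 9 = 1, and the invariant factors of ∂_1 are all 1, so H_0 ≅ Z.
  H_1: rank ker ∂_1 − rank ∂_2 = (14 − 9) − 2 = 3, and the invariant factors of ∂_2 are all 1, so H_1 ≅ Z^3.
  H_2: rank ker ∂_2 − rank ∂_3 = (2 − 2) − 0 = 0, and there is no ∂_3, so H_2 ≅ 0.

As a check, the Euler characteristic is 10 − 14 + 2 = -2, which agrees with 1 − 3 + 0 = -2.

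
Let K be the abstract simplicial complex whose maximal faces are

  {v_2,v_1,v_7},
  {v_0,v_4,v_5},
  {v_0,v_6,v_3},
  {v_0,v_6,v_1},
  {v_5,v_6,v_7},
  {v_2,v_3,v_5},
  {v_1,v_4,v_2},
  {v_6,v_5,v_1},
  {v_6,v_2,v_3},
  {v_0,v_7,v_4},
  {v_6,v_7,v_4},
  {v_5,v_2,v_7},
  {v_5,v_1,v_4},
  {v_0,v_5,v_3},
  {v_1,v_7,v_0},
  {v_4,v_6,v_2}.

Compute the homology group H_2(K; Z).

H_2 ≅ Z.

We work with the vertex ordering v_0 < v_1 < v_2 < v_3 < v_4 < v_5 < v_6 < v_7. The simplices of K, each written with vertices in increasing order, are:

  0-simplices (8): [v_0], [v_1], [v_2], [v_3], [v_4], [v_5], [v_6], [v_7]
  1-simplices (24): (24 of them)
  2-simplices (16): (16 of them)

so the chain groups are C_0 ≅ Z^8, C_1 ≅ Z^24, C_2 ≅ Z^16.

Boundary ∂_1: C_1 → C_0 is given by ∂[p,q] = [q] − [p]. For instance
  ∂[v_1,v_2] = [v_2] − [v_1].
As a 8×24 matrix over Z this has rank 7, with invariant factors (1,1,1,1,1,1,1).

∂_2: C_2 → C_1 maps a triangle to the signed sum of its edges. For instance
  ∂[v_4,v_6,v_7] = [v_6,v_7] − [v_4,v_7] + [v_4,v_6],
  ∂[v_5,v_6,v_7] = [v_6,v_7] − [v_5,v_7] + [v_5,v_6].
The resulting 24×16 matrix has rank 15, and its Smith normal form has invariant factors (1,1,1,1,1,1,1,1,1,1,1,1,1,1,1).

Computing H_k = (kernel of ∂_k) / (image of ∂_{k+1}):

  H_2: rank ker ∂_2 − rank ∂_3 = (16 − 15) − 0 = 1, and there is no ∂_3, so H_2 ≅ Z.

(K is a triangulation of the torus T^2.)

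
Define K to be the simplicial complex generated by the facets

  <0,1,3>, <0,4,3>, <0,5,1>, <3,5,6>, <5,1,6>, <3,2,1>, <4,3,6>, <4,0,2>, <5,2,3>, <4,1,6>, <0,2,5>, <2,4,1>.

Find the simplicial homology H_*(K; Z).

Fix the vertex order 0 < 1 < 2 < 3 < 4 < 5 < 6 and write every simplex with vertices in increasing order. Then dim K = 2 and the simplices of K are:

  0-simplices (7): [0], [1], [2], [3], [4], [5], [6]
  1-simplices (18): [0,1], [0,2], [0,3], [0,4], [0,5], [1,2], [1,3], [1,4], [1,5], [1,6], [2,3], [2,4], [2,5], [3,4], [3,5], [3,6], [4,6], [5,6]
  2-simplices (12): [0,1,3], [0,1,5], [0,2,4], [0,2,5], [0,3,4], [1,2,3], [1,2,4], [1,4,6], [1,5,6], [2,3,5], [3,4,6], [3,5,6]

giving chain groups C_0 ≅ Z^7, C_1 ≅ Z^18, C_2 ≅ Z^12.

∂_1: C_1 → C_0 sends each edge [p,q] (with p < q) to q − p.
As a 7×18 matrix over Z this has rank 6, with invariant factors (1,1,1,1,1,1).

The boundary map ∂_2: C_2 → C_1 maps a triangle to the signed sum of its edges. For instance
  ∂[1,5,6] = [5,6] − [1,6] + [1,5],
  ∂[3,4,6] = [4,6] − [3,6] + [3,4].
The 18×12 boundary matrix has rank 12 and Smith normal form diag(1,1,1,1,1,1,1,1,1,1,1,2).

From H_k ≅ ker(∂_k) / im(∂_{k+1}) we obtain:

  H_0: rank C_0 − rank ∂_1 = 7 − 6 = 1, and the invariant factors of ∂_1 are all 1, so H_0 = Z.
  H_1: rank ker ∂_1 − rank ∂_2 = (18 − 6) − 12 = 0, and ∂_2 has invariant factor 2 > 1, so H_1 = Z/2.
  H_2: rank ker ∂_2 − rank ∂_3 = (12 − 12) − 0 = 0, and there is no ∂_3, so H_2 = 0.

As a check, the Euler characteristic is 7 − 18 + 12 = 1, which agrees with 1 − 0 + 0 = 1.

H_0 ≅ Z,  H_1 ≅ Z/2,  H_2 = 0.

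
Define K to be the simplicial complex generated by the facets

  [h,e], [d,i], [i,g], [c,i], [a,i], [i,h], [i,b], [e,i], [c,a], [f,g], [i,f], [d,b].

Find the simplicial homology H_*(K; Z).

H_0 = Z,  H_1 = Z^4.

Fix the vertex order a < b < c < d < e < f < g < h < i and write every simplex with vertices in increasing order. Then dim K = 1 and the simplices of K are:

  0-simplices (9): a, b, c, d, e, f, g, h, i
  1-simplices (12): ac, ai, bd, bi, ci, di, eh, ei, fg, fi, gi, hi

Hence C_0 ≅ Z^9, C_1 ≅ Z^12.

The boundary map ∂_1: C_1 → C_0 maps an edge to its endpoints' difference, ∂[p,q] = q − p. For instance
  ∂ac = c − a.
The 9×12 boundary matrix has rank 8 and Smith normal form diag(1,1,1,1,1,1,1,1).

Reading off H_k = ker ∂_k / im ∂_{k+1}:

  H_0: rank C_0 − rank ∂_1 = 9 − 8 = 1, and the invariant factors of ∂_1 are all 1, so H_0 = Z.
  H_1: rank ker ∂_1 − rank ∂_2 = (12 − 8) − 0 = 4, and there is no ∂_2, so H_1 = Z^4.

(K is a triangulation of a wedge of 4 circles.)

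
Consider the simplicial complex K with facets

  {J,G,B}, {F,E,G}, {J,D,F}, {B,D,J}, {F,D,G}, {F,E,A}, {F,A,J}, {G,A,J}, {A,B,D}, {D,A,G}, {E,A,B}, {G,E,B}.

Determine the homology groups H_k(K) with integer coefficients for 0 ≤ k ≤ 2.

Fix the vertex order A < B < D < E < F < G < J and write every simplex with vertices in increasing order. Then dim K = 2 and the simplices of K are:

  0-simplices (7): A, B, D, E, F, G, J
  1-simplices (18): AB, AD, AE, AF, AG, AJ, BD, BE, BG, BJ, DF, DG, DJ, EF, EG, FG, FJ, GJ
  2-simplices (12): ABD, ABE, ADG, AEF, AFJ, AGJ, BDJ, BEG, BGJ, DFG, DFJ, EFG

giving chain groups C_0 ≅ Z^7, C_1 ≅ Z^18, C_2 ≅ Z^12.

The boundary map ∂_1: C_1 → C_0 sends each edge [p,q] (with p < q) to q − p.
The 7×18 boundary matrix has rank 6 and Smith normal form diag(1,1,1,1,1,1).

∂_2: C_2 → C_1 sends each 2-simplex [p,q,r] to [q,r] − [p,r] + [p,q]. For instance
  ∂EFG = FG − EG + EF,
  ∂DFG = FG − DG + DF.
The resulting 18×12 matrix has rank 12, and its Smith normal form has invariant factors (1,1,1,1,1,1,1,1,1,1,1,2).

Computing H_k = (kernel of ∂_k) / (image of ∂_{k+1}):

  H_0: rank C_0 − rank ∂_1 = 7 − 6 = 1, and the invariant factors of ∂_1 are all 1, so H_0 = Z.
  H_1: rank ker ∂_1 − rank ∂_2 = (18 − 6) − 12 = 0, and ∂_2 has invariant factor 2 > 1, so H_1 = Z/2.
  H_2: rank ker ∂_2 − rank ∂_3 = (12 − 12) − 0 = 0, and there is no ∂_3, so H_2 = 0.

(K is a triangulation of the real projective plane RP^2.)

H_0 = Z,  H_1 = Z/2,  H_2 = 0.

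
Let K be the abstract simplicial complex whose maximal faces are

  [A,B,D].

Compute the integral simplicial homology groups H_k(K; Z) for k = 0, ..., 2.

Take the total order A < B < D on the vertex set. Then K (dimension 2) consists of the simplices:

  0-simplices (3): A, B, D
  1-simplices (3): AB, AD, BD
  2-simplices (1): ABD

so the chain groups are C_0 ≅ Z^3, C_1 ≅ Z^3, C_2 ≅ Z^1.

The boundary map ∂_1: C_1 → C_0 maps an edge to its endpoints' difference, ∂[p,q] = q − p.
The 3×3 boundary matrix has rank 2 and Smith normal form diag(1,1).

∂_2: C_2 → C_1 sends each 2-simplex [p,q,r] to [q,r] − [p,r] + [p,q]. For instance
  ∂ABD = BD − AD + AB.
As a 3×1 matrix over Z this has rank 1, with invariant factors (1).

Computing H_k = (kernel of ∂_k) / (image of ∂_{k+1}):

  H_0: rank C_0 − rank ∂_1 = 3 − 2 = 1, and the invariant factors of ∂_1 are all 1, so H_0 = Z.
  H_1: rank ker ∂_1 − rank ∂_2 = (3 − 2) − 1 = 0, and the invariant factors of ∂_2 are all 1, so H_1 = 0.
  H_2: rank ker ∂_2 − rank ∂_3 = (1 − 1) − 0 = 0, and there is no ∂_3, so H_2 = 0.

As a check, the Euler characteristic is 3 − 3 + 1 = 1, which agrees with 1 − 0 + 0 = 1.
(K is a triangulation of the 2-simplex.)

H_0 ≅ Z,  H_1 = 0,  H_2 = 0.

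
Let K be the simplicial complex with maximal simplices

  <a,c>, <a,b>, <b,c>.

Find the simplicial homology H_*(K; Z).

Fix the vertex order a < b < c and write every simplex with vertices in increasing order. Then dim K = 1 and the simplices of K are:

  0-simplices (3): a, b, c
  1-simplices (3): ab, ac, bc

Hence C_0 ≅ Z^3, C_1 ≅ Z^3.

∂_1: C_1 → C_0 sends each edge [p,q] (with p < q) to q − p. For instance
  ∂ab = b − a.
As a 3×3 matrix over Z this has rank 2, with invariant factors (1,1).

Now H_k = ker ∂_k / im ∂_{k+1}, so:

  H_0: rank C_0 − rank ∂_1 = 3 − 2 = 1, and the invariant factors of ∂_1 are all 1, so H_0 = Z.
  H_1: rank ker ∂_1 − rank ∂_2 = (3 − 2) − 0 = 1, and there is no ∂_2, so H_1 = Z.

As a check, the Euler characteristic is 3 − 3 = 0, which agrees with 1 − 1 = 0.
(K is a triangulation of the circle S^1.)

H_0 = Z,  H_1 = Z.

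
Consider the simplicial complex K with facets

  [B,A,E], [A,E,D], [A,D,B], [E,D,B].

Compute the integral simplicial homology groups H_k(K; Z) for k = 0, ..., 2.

H_0 = Z,  H_1 = 0,  H_2 = Z.

Fix the vertex order A < B < D < E and write every simplex with vertices in increasing order. Then dim K = 2 and the simplices of K are:

  0-simplices (4): A, B, D, E
  1-simplices (6): AB, AD, AE, BD, BE, DE
  2-simplices (4): ABD, ABE, ADE, BDE

so the chain groups are C_0 ≅ Z^4, C_1 ≅ Z^6, C_2 ≅ Z^4.

The boundary map ∂_1: C_1 → C_0 maps an edge to its endpoints' difference, ∂[p,q] = q − p. For instance
  ∂BE = E − B.
The resulting 4×6 matrix has rank 3, and its Smith normal form has invariant factors (1,1,1).

∂_2: C_2 → C_1 sends each 2-simplex [p,q,r] to [q,r] − [p,r] + [p,q]. For instance
  ∂ADE = DE − AE + AD,
  ∂BDE = DE − BE + BD.
The resulting 6×4 matrix has rank 3, and its Smith normal form has invariant factors (1,1,1).

Reading off H_k = ker ∂_k / im ∂_{k+1}:

  H_0: rank C_0 − rank ∂_1 = 4 − 3 = 1, and the invariant factors of ∂_1 are all 1, so H_0 = Z.
  H_1: rank ker ∂_1 − rank ∂_2 = (6 − 3) − 3 = 0, and the invariant factors of ∂_2 are all 1, so H_1 = 0.
  H_2: rank ker ∂_2 − rank ∂_3 = (4 − 3) − 0 = 1, and there is no ∂_3, so H_2 = Z.

As a check, the Euler characteristic is 4 − 6 + 4 = 2, which agrees with 1 − 0 + 1 = 2.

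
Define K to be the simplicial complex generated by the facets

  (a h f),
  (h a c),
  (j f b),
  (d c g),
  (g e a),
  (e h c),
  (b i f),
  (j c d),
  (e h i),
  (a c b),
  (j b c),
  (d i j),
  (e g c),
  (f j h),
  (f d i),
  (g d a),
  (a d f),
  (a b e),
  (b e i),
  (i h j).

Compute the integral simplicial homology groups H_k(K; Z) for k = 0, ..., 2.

Order the vertices as a < b < c < d < e < f < g < h < i < j. Listing each simplex with vertices in this order, K has dimension 2 with simplices:

  0-simplices (10): a, b, c, d, e, f, g, h, i, j
  1-simplices (30): ab, ac, ad, ae, af, ag, ah, bc, be, bf, bi, bj, cd, ce, cg, ch, cj, df, dg, di, dj, eg, eh, ei, fh, fi, fj, hi, hj, ij
  2-simplices (20): abc, abe, ach, adf, adg, aeg, afh, bcj, bei, bfi, bfj, cdg, cdj, ceg, ceh, dfi, dij, ehi, fhj, hij

Hence C_0 ≅ Z^10, C_1 ≅ Z^30, C_2 ≅ Z^20.

The boundary map ∂_1: C_1 → C_0 sends each edge [p,q] (with p < q) to q − p.
As a 10×30 matrix over Z this has rank 9, with invariant factors (1,1,1,1,1,1,1,1,1).

∂_2: C_2 → C_1 maps a triangle to the signed sum of its edges. For instance
  ∂ceh = eh − ch + ce,
  ∂abe = be − ae + ab.
The 30×20 boundary matrix has rank 20 and Smith normal form diag(1,1,1,1,1,1,1,1,1,1,1,1,1,1,1,1,1,1,1,2).

Computing H_k = (kernel of ∂_k) / (image of ∂_{k+1}):

  H_0: rank C_0 − rank ∂_1 = 10 − 9 = 1, and the invariant factors of ∂_1 are all 1, so H_0 ≅ Z.
  H_1: rank ker ∂_1 − rank ∂_2 = (30 − 9) − 20 = 1, and ∂_2 has invariant factor 2 > 1, so H_1 ≅ Z ⊕ Z/2Z.
  H_2: rank ker ∂_2 − rank ∂_3 = (20 − 20) − 0 = 0, and there is no ∂_3, so H_2 ≅ 0.

As a check, the Euler characteristic is 10 − 30 + 20 = 0, which agrees with 1 − 1 + 0 = 0.

H_0 = Z,  H_1 = Z ⊕ Z/2Z,  H_2 = 0.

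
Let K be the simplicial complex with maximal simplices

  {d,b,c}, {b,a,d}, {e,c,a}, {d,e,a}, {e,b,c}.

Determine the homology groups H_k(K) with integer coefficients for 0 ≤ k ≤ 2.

H_0 = Z,  H_1 = Z,  H_2 = 0.

Fix the vertex order a < b < c < d < e and write every simplex with vertices in increasing order. Then dim K = 2 and the simplices of K are:

  0-simplices (5): a, b, c, d, e
  1-simplices (10): ab, ac, ad, ae, bc, bd, be, cd, ce, de
  2-simplices (5): abd, ace, ade, bcd, bce

so the chain groups are C_0 ≅ Z^5, C_1 ≅ Z^10, C_2 ≅ Z^5.

Boundary ∂_1: C_1 → C_0 is given by ∂[p,q] = [q] − [p]. For instance
  ∂ab = b − a.
The resulting 5×10 matrix has rank 4, and its Smith normal form has invariant factors (1,1,1,1).

Boundary ∂_2: C_2 → C_1 sends each 2-simplex [p,q,r] to [q,r] − [p,r] + [p,q]. For instance
  ∂ace = ce − ae + ac,
  ∂abd = bd − ad + ab.
The 10×5 boundary matrix has rank 5 and Smith normal form diag(1,1,1,1,1).

Now H_k = ker ∂_k / im ∂_{k+1}, so:

  H_0: rank C_0 − rank ∂_1 = 5 − 4 = 1, and the invariant factors of ∂_1 are all 1, so H_0 ≅ Z.
  H_1: rank ker ∂_1 − rank ∂_2 = (10 − 4) − 5 = 1, and the invariant factors of ∂_2 are all 1, so H_1 ≅ Z.
  H_2: rank ker ∂_2 − rank ∂_3 = (5 − 5) − 0 = 0, and there is no ∂_3, so H_2 ≅ 0.

As a check, the Euler characteristic is 5 − 10 + 5 = 0, which agrees with 1 − 1 + 0 = 0.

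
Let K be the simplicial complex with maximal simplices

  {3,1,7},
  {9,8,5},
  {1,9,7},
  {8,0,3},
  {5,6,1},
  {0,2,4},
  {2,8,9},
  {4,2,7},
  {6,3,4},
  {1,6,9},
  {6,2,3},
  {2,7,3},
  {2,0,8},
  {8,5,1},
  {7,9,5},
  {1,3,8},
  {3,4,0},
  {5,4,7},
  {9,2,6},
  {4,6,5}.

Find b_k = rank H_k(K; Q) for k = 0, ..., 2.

K has 10 vertices, 30 edges, 20 triangles.
rank ∂_0 = 0, rank ∂_1 = 9 ⇒ b_0 = 10 − 0 − 9 = 1; all invariant factors of ∂_1 are 1 so no torsion. So H_0 = Z.
rank ∂_1 = 9, rank ∂_2 = 20 ⇒ b_1 = 30 − 9 − 20 = 1; ∂_2 has invariant factor(s) [2] giving torsion. So H_1 = Z × Z/2.
rank ∂_2 = 20, rank ∂_3 = 0 ⇒ b_2 = 20 − 20 − 0 = 0. So H_2 = 0.

b_0 = 1, b_1 = 1, b_2 = 0.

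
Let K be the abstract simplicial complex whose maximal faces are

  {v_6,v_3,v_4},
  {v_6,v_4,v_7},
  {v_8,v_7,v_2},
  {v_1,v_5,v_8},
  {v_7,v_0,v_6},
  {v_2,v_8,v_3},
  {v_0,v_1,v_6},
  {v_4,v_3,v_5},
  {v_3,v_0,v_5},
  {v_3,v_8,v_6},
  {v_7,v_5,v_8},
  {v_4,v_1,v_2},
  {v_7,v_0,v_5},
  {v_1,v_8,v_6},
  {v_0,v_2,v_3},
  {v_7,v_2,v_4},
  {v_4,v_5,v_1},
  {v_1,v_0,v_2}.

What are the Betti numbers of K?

b_0 = 1, b_1 = 2, b_2 = 1.

Take the total order v_0 < v_1 < v_2 < v_3 < v_4 < v_5 < v_6 < v_7 < v_8 on the vertex set. Then K (dimension 2) consists of the simplices:

  0-simplices (9): [v_0], [v_1], [v_2], [v_3], [v_4], [v_5], [v_6], [v_7], [v_8]
  1-simplices (27): (27 of them)
  2-simplices (18): (18 of them)

giving chain groups C_0 ≅ Z^9, C_1 ≅ Z^27, C_2 ≅ Z^18.

The boundary map ∂_1: C_1 → C_0 maps an edge to its endpoints' difference, ∂[p,q] = q − p. For instance
  ∂[v_0,v_3] = [v_3] − [v_0].
This gives a 9×27 integer matrix of rank 8; reducing to Smith normal form yields diagonal entries (1,1,1,1,1,1,1,1).

Boundary ∂_2: C_2 → C_1 maps a triangle to the signed sum of its edges. For instance
  ∂[v_2,v_4,v_7] = [v_4,v_7] − [v_2,v_7] + [v_2,v_4],
  ∂[v_1,v_4,v_5] = [v_4,v_5] − [v_1,v_5] + [v_1,v_4].
This gives a 27×18 integer matrix of rank 17; reducing to Smith normal form yields diagonal entries (1,1,1,1,1,1,1,1,1,1,1,1,1,1,1,1,1).

Now H_k = ker ∂_k / im ∂_{k+1}, so:

  H_0: rank C_0 − rank ∂_1 = 9 − 8 = 1, and the invariant factors of ∂_1 are all 1, so H_0 = Z.
  H_1: rank ker ∂_1 − rank ∂_2 = (27 − 8) − 17 = 2, and the invariant factors of ∂_2 are all 1, so H_1 = Z^2.
  H_2: rank ker ∂_2 − rank ∂_3 = (18 − 17) − 0 = 1, and there is no ∂_3, so H_2 = Z.

Hence the Betti numbers are b_0 = 1, b_1 = 2, b_2 = 1.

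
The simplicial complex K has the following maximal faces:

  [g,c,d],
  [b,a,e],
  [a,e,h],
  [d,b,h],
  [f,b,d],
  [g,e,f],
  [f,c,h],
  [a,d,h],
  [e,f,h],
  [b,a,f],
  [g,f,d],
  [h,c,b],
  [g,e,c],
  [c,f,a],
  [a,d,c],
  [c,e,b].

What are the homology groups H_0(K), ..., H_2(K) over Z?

H_0 = Z,  H_1 = Z^2,  H_2 = Z.

K has 8 vertices, 24 edges, 16 triangles.
rank ∂_0 = 0, rank ∂_1 = 7 ⇒ b_0 = 8 − 0 − 7 = 1; all invariant factors of ∂_1 are 1 so no torsion. So H_0 = Z.
rank ∂_1 = 7, rank ∂_2 = 15 ⇒ b_1 = 24 − 7 − 15 = 2; all invariant factors of ∂_2 are 1 so no torsion. So H_1 = Z^2.
rank ∂_2 = 15, rank ∂_3 = 0 ⇒ b_2 = 16 − 15 − 0 = 1. So H_2 = Z.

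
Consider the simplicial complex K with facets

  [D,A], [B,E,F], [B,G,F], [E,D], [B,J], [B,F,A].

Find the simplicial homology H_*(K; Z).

Order the vertices as A < B < D < E < F < G < J. Listing each simplex with vertices in this order, K has dimension 2 with simplices:

  0-simplices (7): A, B, D, E, F, G, J
  1-simplices (10): AB, AD, AF, BE, BF, BG, BJ, DE, EF, FG
  2-simplices (3): ABF, BEF, BFG

so the chain groups are C_0 ≅ Z^7, C_1 ≅ Z^10, C_2 ≅ Z^3.

∂_1: C_1 → C_0 sends each edge [p,q] (with p < q) to q − p. For instance
  ∂AB = B − A.
The resulting 7×10 matrix has rank 6, and its Smith normal form has invariant factors (1,1,1,1,1,1).

∂_2: C_2 → C_1 acts by ∂[p,q,r] = [q,r] − [p,r] + [p,q]. For instance
  ∂BFG = FG − BG + BF,
  ∂ABF = BF − AF + AB.
This gives a 10×3 integer matrix of rank 3; reducing to Smith normal form yields diagonal entries (1,1,1).

Computing H_k = (kernel of ∂_k) / (image of ∂_{k+1}):

  H_0: rank C_0 − rank ∂_1 = 7 − 6 = 1, and the invariant factors of ∂_1 are all 1, so H_0 ≅ Z.
  H_1: rank ker ∂_1 − rank ∂_2 = (10 − 6) − 3 = 1, and the invariant factors of ∂_2 are all 1, so H_1 ≅ Z.
  H_2: rank ker ∂_2 − rank ∂_3 = (3 − 3) − 0 = 0, and there is no ∂_3, so H_2 ≅ 0.

H_0 ≅ Z,  H_1 ≅ Z,  H_2 = 0.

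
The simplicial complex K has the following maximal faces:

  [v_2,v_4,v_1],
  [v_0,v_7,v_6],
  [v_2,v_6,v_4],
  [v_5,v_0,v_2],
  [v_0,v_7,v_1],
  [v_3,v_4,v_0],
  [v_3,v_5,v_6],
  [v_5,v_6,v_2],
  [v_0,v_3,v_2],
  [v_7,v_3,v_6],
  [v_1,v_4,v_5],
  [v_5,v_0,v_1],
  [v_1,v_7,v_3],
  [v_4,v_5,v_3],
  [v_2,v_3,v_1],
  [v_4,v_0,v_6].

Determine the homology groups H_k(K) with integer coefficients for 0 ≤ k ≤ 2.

H_0 ≅ Z,  H_1 ≅ Z^2,  H_2 ≅ Z.

Order the vertices as v_0 < v_1 < v_2 < v_3 < v_4 < v_5 < v_6 < v_7. Listing each simplex with vertices in this order, K has dimension 2 with simplices:

  0-simplices (8): [v_0], [v_1], [v_2], [v_3], [v_4], [v_5], [v_6], [v_7]
  1-simplices (24): (24 of them)
  2-simplices (16): (16 of them)

giving chain groups C_0 ≅ Z^8, C_1 ≅ Z^24, C_2 ≅ Z^16.

∂_1: C_1 → C_0 sends each edge [p,q] (with p < q) to q − p.
The 8×24 boundary matrix has rank 7 and Smith normal form diag(1,1,1,1,1,1,1).

The boundary map ∂_2: C_2 → C_1 acts by ∂[p,q,r] = [q,r] − [p,r] + [p,q]. For instance
  ∂[v_2,v_5,v_6] = [v_5,v_6] − [v_2,v_6] + [v_2,v_5],
  ∂[v_0,v_3,v_4] = [v_3,v_4] − [v_0,v_4] + [v_0,v_3].
This gives a 24×16 integer matrix of rank 15; reducing to Smith normal form yields diagonal entries (1,1,1,1,1,1,1,1,1,1,1,1,1,1,1).

Reading off H_k = ker ∂_k / im ∂_{k+1}:

  H_0: rank C_0 − rank ∂_1 = 8 − 7 = 1, and the invariant factors of ∂_1 are all 1, so H_0 ≅ Z.
  H_1: rank ker ∂_1 − rank ∂_2 = (24 − 7) − 15 = 2, and the invariant factors of ∂_2 are all 1, so H_1 ≅ Z^2.
  H_2: rank ker ∂_2 − rank ∂_3 = (16 − 15) − 0 = 1, and there is no ∂_3, so H_2 ≅ Z.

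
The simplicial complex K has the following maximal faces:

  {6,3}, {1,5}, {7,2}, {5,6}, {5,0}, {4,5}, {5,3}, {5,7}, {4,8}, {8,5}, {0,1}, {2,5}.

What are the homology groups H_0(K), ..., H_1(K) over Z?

H_0 = Z,  H_1 = Z^4.

Take the total order 0 < 1 < 2 < 3 < 4 < 5 < 6 < 7 < 8 on the vertex set. Then K (dimension 1) consists of the simplices:

  0-simplices (9): [0], [1], [2], [3], [4], [5], [6], [7], [8]
  1-simplices (12): [0,1], [0,5], [1,5], [2,5], [2,7], [3,5], [3,6], [4,5], [4,8], [5,6], [5,7], [5,8]

giving chain groups C_0 ≅ Z^9, C_1 ≅ Z^12.

Boundary ∂_1: C_1 → C_0 maps an edge to its endpoints' difference, ∂[p,q] = q − p.
This gives a 9×12 integer matrix of rank 8; reducing to Smith normal form yields diagonal entries (1,1,1,1,1,1,1,1).

Now H_k = ker ∂_k / im ∂_{k+1}, so:

  H_0: rank C_0 − rank ∂_1 = 9 − 8 = 1, and the invariant factors of ∂_1 are all 1, so H_0 ≅ Z.
  H_1: rank ker ∂_1 − rank ∂_2 = (12 − 8) − 0 = 4, and there is no ∂_2, so H_1 ≅ Z^4.

As a check, the Euler characteristic is 9 − 12 = -3, which agrees with 1 − 4 = -3.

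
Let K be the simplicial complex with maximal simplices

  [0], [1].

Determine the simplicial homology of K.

We work with the vertex ordering 0 < 1. The simplices of K, each written with vertices in increasing order, are:

  0-simplices (2): [0], [1]

so the chain groups are C_0 ≅ Z^2.

Reading off H_k = ker ∂_k / im ∂_{k+1}:

  H_0: rank C_0 − rank ∂_1 = 2 − 0 = 2, and there is no ∂_1, so H_0 ≅ Z^2.

H_0 = Z^2.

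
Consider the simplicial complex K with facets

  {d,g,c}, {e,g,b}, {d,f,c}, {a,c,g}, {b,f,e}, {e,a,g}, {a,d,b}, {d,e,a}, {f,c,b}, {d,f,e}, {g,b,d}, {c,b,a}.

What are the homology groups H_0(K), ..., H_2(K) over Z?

Fix the vertex order a < b < c < d < e < f < g and write every simplex with vertices in increasing order. Then dim K = 2 and the simplices of K are:

  0-simplices (7): a, b, c, d, e, f, g
  1-simplices (18): ab, ac, ad, ae, ag, bc, bd, be, bf, bg, cd, cf, cg, de, df, dg, ef, eg
  2-simplices (12): abc, abd, acg, ade, aeg, bcf, bdg, bef, beg, cdf, cdg, def

giving chain groups C_0 ≅ Z^7, C_1 ≅ Z^18, C_2 ≅ Z^12.

Boundary ∂_1: C_1 → C_0 sends each edge [p,q] (with p < q) to q − p.
The 7×18 boundary matrix has rank 6 and Smith normal form diag(1,1,1,1,1,1).

∂_2: C_2 → C_1 acts by ∂[p,q,r] = [q,r] − [p,r] + [p,q]. For instance
  ∂abc = bc − ac + ab,
  ∂cdf = df − cf + cd.
This gives a 18×12 integer matrix of rank 12; reducing to Smith normal form yields diagonal entries (1,1,1,1,1,1,1,1,1,1,1,2).

Computing H_k = (kernel of ∂_k) / (image of ∂_{k+1}):

  H_0: rank C_0 − rank ∂_1 = 7 − 6 = 1, and the invariant factors of ∂_1 are all 1, so H_0 = Z.
  H_1: rank ker ∂_1 − rank ∂_2 = (18 − 6) − 12 = 0, and ∂_2 has invariant factor 2 > 1, so H_1 = Z/2.
  H_2: rank ker ∂_2 − rank ∂_3 = (12 − 12) − 0 = 0, and there is no ∂_3, so H_2 = 0.

H_0 ≅ Z,  H_1 ≅ Z/2,  H_2 = 0.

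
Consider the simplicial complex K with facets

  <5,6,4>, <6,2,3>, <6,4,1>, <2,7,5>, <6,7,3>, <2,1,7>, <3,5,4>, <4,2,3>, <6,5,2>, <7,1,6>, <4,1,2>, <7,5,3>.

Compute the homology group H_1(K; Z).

H_1 = Z_2.

Take the total order 1 < 2 < 3 < 4 < 5 < 6 < 7 on the vertex set. Then K (dimension 2) consists of the simplices:

  0-simplices (7): [1], [2], [3], [4], [5], [6], [7]
  1-simplices (18): [1,2], [1,4], [1,6], [1,7], [2,3], [2,4], [2,5], [2,6], [2,7], [3,4], [3,5], [3,6], [3,7], [4,5], [4,6], [5,6], [5,7], [6,7]
  2-simplices (12): [1,2,4], [1,2,7], [1,4,6], [1,6,7], [2,3,4], [2,3,6], [2,5,6], [2,5,7], [3,4,5], [3,5,7], [3,6,7], [4,5,6]

Hence C_0 ≅ Z^7, C_1 ≅ Z^18, C_2 ≅ Z^12.

Boundary ∂_1: C_1 → C_0 sends each edge [p,q] (with p < q) to q − p.
This gives a 7×18 integer matrix of rank 6; reducing to Smith normal form yields diagonal entries (1,1,1,1,1,1).

Boundary ∂_2: C_2 → C_1 acts by ∂[p,q,r] = [q,r] − [p,r] + [p,q]. For instance
  ∂[1,2,4] = [2,4] − [1,4] + [1,2],
  ∂[1,6,7] = [6,7] − [1,7] + [1,6].
The resulting 18×12 matrix has rank 12, and its Smith normal form has invariant factors (1,1,1,1,1,1,1,1,1,1,1,2).

Now H_k = ker ∂_k / im ∂_{k+1}, so:

  H_1: rank ker ∂_1 − rank ∂_2 = (18 − 6) − 12 = 0, and ∂_2 has invariant factor 2 > 1, so H_1 = Z_2.

(K is a triangulation of the real projective plane RP^2.)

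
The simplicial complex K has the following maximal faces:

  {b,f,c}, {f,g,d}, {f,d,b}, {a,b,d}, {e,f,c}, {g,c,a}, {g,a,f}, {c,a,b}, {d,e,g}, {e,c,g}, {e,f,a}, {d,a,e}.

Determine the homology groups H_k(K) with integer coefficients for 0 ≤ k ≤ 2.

H_0 ≅ Z,  H_1 ≅ Z/2,  H_2 = 0.

We work with the vertex ordering a < b < c < d < e < f < g. The simplices of K, each written with vertices in increasing order, are:

  0-simplices (7): a, b, c, d, e, f, g
  1-simplices (18): ab, ac, ad, ae, af, ag, bc, bd, bf, ce, cf, cg, de, df, dg, ef, eg, fg
  2-simplices (12): abc, abd, acg, ade, aef, afg, bcf, bdf, cef, ceg, deg, dfg

Hence C_0 ≅ Z^7, C_1 ≅ Z^18, C_2 ≅ Z^12.

∂_1: C_1 → C_0 sends each edge [p,q] (with p < q) to q − p. For instance
  ∂ce = e − c.
The resulting 7×18 matrix has rank 6, and its Smith normal form has invariant factors (1,1,1,1,1,1).

Boundary ∂_2: C_2 → C_1 sends each 2-simplex [p,q,r] to [q,r] − [p,r] + [p,q]. For instance
  ∂ade = de − ae + ad,
  ∂bcf = cf − bf + bc.
The 18×12 boundary matrix has rank 12 and Smith normal form diag(1,1,1,1,1,1,1,1,1,1,1,2).

Computing H_k = (kernel of ∂_k) / (image of ∂_{k+1}):

  H_0: rank C_0 − rank ∂_1 = 7 − 6 = 1, and the invariant factors of ∂_1 are all 1, so H_0 ≅ Z.
  H_1: rank ker ∂_1 − rank ∂_2 = (18 − 6) − 12 = 0, and ∂_2 has invariant factor 2 > 1, so H_1 ≅ Z/2.
  H_2: rank ker ∂_2 − rank ∂_3 = (12 − 12) − 0 = 0, and there is no ∂_3, so H_2 ≅ 0.

As a check, the Euler characteristic is 7 − 18 + 12 = 1, which agrees with 1 − 0 + 0 = 1.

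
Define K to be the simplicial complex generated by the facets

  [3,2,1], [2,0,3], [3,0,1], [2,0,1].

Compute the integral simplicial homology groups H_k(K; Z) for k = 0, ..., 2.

We work with the vertex ordering 0 < 1 < 2 < 3. The simplices of K, each written with vertices in increasing order, are:

  0-simplices (4): [0], [1], [2], [3]
  1-simplices (6): [0,1], [0,2], [0,3], [1,2], [1,3], [2,3]
  2-simplices (4): [0,1,2], [0,1,3], [0,2,3], [1,2,3]

Hence C_0 ≅ Z^4, C_1 ≅ Z^6, C_2 ≅ Z^4.

The boundary map ∂_1: C_1 → C_0 sends each edge [p,q] (with p < q) to q − p. For instance
  ∂[0,3] = [3] − [0].
The resulting 4×6 matrix has rank 3, and its Smith normal form has invariant factors (1,1,1).

The boundary map ∂_2: C_2 → C_1 maps a triangle to the signed sum of its edges. For instance
  ∂[0,1,3] = [1,3] − [0,3] + [0,1],
  ∂[0,1,2] = [1,2] − [0,2] + [0,1].
This gives a 6×4 integer matrix of rank 3; reducing to Smith normal form yields diagonal entries (1,1,1).

From H_k ≅ ker(∂_k) / im(∂_{k+1}) we obtain:

  H_0: rank C_0 − rank ∂_1 = 4 − 3 = 1, and the invariant factors of ∂_1 are all 1, so H_0 = Z.
  H_1: rank ker ∂_1 − rank ∂_2 = (6 − 3) − 3 = 0, and the invariant factors of ∂_2 are all 1, so H_1 = 0.
  H_2: rank ker ∂_2 − rank ∂_3 = (4 − 3) − 0 = 1, and there is no ∂_3, so H_2 = Z.

As a check, the Euler characteristic is 4 − 6 + 4 = 2, which agrees with 1 − 0 + 1 = 2.

H_0 = Z,  H_1 = 0,  H_2 = Z.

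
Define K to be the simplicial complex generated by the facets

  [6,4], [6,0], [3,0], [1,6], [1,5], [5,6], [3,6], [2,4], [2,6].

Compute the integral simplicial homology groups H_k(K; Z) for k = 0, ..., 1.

Fix the vertex order 0 < 1 < 2 < 3 < 4 < 5 < 6 and write every simplex with vertices in increasing order. Then dim K = 1 and the simplices of K are:

  0-simplices (7): [0], [1], [2], [3], [4], [5], [6]
  1-simplices (9): [0,3], [0,6], [1,5], [1,6], [2,4], [2,6], [3,6], [4,6], [5,6]

Hence C_0 ≅ Z^7, C_1 ≅ Z^9.

Boundary ∂_1: C_1 → C_0 maps an edge to its endpoints' difference, ∂[p,q] = q − p.
The 7×9 boundary matrix has rank 6 and Smith normal form diag(1,1,1,1,1,1).

Reading off H_k = ker ∂_k / im ∂_{k+1}:

  H_0: rank C_0 − rank ∂_1 = 7 − 6 = 1, and the invariant factors of ∂_1 are all 1, so H_0 = Z.
  H_1: rank ker ∂_1 − rank ∂_2 = (9 − 6) − 0 = 3, and there is no ∂_2, so H_1 = Z^3.

(K is a triangulation of a wedge of 3 circles.)

H_0 ≅ Z,  H_1 ≅ Z^3.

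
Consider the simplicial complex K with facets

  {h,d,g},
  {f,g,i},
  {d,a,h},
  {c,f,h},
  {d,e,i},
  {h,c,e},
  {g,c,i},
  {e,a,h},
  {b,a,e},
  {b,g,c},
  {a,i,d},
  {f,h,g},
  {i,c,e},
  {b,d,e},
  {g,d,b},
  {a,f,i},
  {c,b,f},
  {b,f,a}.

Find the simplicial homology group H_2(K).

H_2 ≅ 0.

Order the vertices as a < b < c < d < e < f < g < h < i. Listing each simplex with vertices in this order, K has dimension 2 with simplices:

  0-simplices (9): a, b, c, d, e, f, g, h, i
  1-simplices (27): ab, ad, ae, af, ah, ai, bc, bd, be, bf, bg, ce, cf, cg, ch, ci, de, dg, dh, di, eh, ei, fg, fh, fi, gh, gi
  2-simplices (18): abe, abf, adh, adi, aeh, afi, bcf, bcg, bde, bdg, ceh, cei, cfh, cgi, dei, dgh, fgh, fgi

Hence C_0 ≅ Z^9, C_1 ≅ Z^27, C_2 ≅ Z^18.

Boundary ∂_1: C_1 → C_0 is given by ∂[p,q] = [q] − [p]. For instance
  ∂ae = e − a.
This gives a 9×27 integer matrix of rank 8; reducing to Smith normal form yields diagonal entries (1,1,1,1,1,1,1,1).

Boundary ∂_2: C_2 → C_1 sends each 2-simplex [p,q,r] to [q,r] − [p,r] + [p,q]. For instance
  ∂bdg = dg − bg + bd,
  ∂aeh = eh − ah + ae.
As a 27×18 matrix over Z this has rank 18, with invariant factors (1,1,1,1,1,1,1,1,1,1,1,1,1,1,1,1,1,2).

Now H_k = ker ∂_k / im ∂_{k+1}, so:

  H_2: rank ker ∂_2 − rank ∂_3 = (18 − 18) − 0 = 0, and there is no ∂_3, so H_2 ≅ 0.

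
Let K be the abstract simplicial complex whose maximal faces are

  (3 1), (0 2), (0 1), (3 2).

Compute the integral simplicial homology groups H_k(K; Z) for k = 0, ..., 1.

Fix the vertex order 0 < 1 < 2 < 3 and write every simplex with vertices in increasing order. Then dim K = 1 and the simplices of K are:

  0-simplices (4): [0], [1], [2], [3]
  1-simplices (4): [0,1], [0,2], [1,3], [2,3]

giving chain groups C_0 ≅ Z^4, C_1 ≅ Z^4.

The boundary map ∂_1: C_1 → C_0 is given by ∂[p,q] = [q] − [p]. For instance
  ∂[1,3] = [3] − [1].
This gives a 4×4 integer matrix of rank 3; reducing to Smith normal form yields diagonal entries (1,1,1).

Reading off H_k = ker ∂_k / im ∂_{k+1}:

  H_0: rank C_0 − rank ∂_1 = 4 − 3 = 1, and the invariant factors of ∂_1 are all 1, so H_0 ≅ Z.
  H_1: rank ker ∂_1 − rank ∂_2 = (4 − 3) − 0 = 1, and there is no ∂_2, so H_1 ≅ Z.

H_0 = Z,  H_1 = Z.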